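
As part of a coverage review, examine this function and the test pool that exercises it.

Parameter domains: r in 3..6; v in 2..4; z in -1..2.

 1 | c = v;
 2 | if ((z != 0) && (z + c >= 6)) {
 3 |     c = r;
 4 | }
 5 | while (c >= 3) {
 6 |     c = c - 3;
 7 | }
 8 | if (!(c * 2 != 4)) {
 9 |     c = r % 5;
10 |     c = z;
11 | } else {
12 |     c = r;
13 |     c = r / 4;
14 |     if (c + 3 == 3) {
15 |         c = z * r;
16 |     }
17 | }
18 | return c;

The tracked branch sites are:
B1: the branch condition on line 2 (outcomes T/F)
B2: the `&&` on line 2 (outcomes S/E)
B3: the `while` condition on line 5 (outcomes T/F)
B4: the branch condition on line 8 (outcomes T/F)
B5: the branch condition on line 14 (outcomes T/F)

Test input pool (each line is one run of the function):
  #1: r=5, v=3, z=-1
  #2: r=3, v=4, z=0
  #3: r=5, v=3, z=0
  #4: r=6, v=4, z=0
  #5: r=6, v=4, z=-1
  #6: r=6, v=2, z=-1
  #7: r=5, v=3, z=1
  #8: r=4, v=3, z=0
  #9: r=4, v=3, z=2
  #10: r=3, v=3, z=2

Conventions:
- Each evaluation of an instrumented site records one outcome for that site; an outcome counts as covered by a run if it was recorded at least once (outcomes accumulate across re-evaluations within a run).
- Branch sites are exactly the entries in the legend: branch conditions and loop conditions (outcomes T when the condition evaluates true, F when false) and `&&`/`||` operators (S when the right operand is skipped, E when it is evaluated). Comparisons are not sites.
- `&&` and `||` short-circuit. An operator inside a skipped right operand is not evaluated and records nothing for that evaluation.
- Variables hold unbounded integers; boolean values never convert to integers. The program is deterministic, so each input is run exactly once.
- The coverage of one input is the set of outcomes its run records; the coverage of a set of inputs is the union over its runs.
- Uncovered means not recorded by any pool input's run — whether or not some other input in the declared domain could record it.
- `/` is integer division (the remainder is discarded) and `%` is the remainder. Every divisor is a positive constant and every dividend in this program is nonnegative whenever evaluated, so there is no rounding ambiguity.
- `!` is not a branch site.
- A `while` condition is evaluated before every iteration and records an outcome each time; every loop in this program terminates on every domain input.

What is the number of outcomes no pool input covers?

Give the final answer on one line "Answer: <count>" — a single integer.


input #1 (r=5, v=3, z=-1): events B2->E, B1->F, B3->T, B3->F, B4->F, B5->F; covers B1=F, B2=E, B3=T, B3=F, B4=F, B5=F
input #2 (r=3, v=4, z=0): events B2->S, B1->F, B3->T, B3->F, B4->F, B5->T; covers B1=F, B2=S, B3=T, B3=F, B4=F, B5=T
input #3 (r=5, v=3, z=0): events B2->S, B1->F, B3->T, B3->F, B4->F, B5->F; covers B1=F, B2=S, B3=T, B3=F, B4=F, B5=F
input #4 (r=6, v=4, z=0): events B2->S, B1->F, B3->T, B3->F, B4->F, B5->F; covers B1=F, B2=S, B3=T, B3=F, B4=F, B5=F
input #5 (r=6, v=4, z=-1): events B2->E, B1->F, B3->T, B3->F, B4->F, B5->F; covers B1=F, B2=E, B3=T, B3=F, B4=F, B5=F
input #6 (r=6, v=2, z=-1): events B2->E, B1->F, B3->F, B4->T; covers B1=F, B2=E, B3=F, B4=T
input #7 (r=5, v=3, z=1): events B2->E, B1->F, B3->T, B3->F, B4->F, B5->F; covers B1=F, B2=E, B3=T, B3=F, B4=F, B5=F
input #8 (r=4, v=3, z=0): events B2->S, B1->F, B3->T, B3->F, B4->F, B5->F; covers B1=F, B2=S, B3=T, B3=F, B4=F, B5=F
input #9 (r=4, v=3, z=2): events B2->E, B1->F, B3->T, B3->F, B4->F, B5->F; covers B1=F, B2=E, B3=T, B3=F, B4=F, B5=F
input #10 (r=3, v=3, z=2): events B2->E, B1->F, B3->T, B3->F, B4->F, B5->T; covers B1=F, B2=E, B3=T, B3=F, B4=F, B5=T
union over the pool: B1=F, B2=S, B2=E, B3=T, B3=F, B4=T, B4=F, B5=T, B5=F
uncovered (1 of 10): B1=T
Answer: 1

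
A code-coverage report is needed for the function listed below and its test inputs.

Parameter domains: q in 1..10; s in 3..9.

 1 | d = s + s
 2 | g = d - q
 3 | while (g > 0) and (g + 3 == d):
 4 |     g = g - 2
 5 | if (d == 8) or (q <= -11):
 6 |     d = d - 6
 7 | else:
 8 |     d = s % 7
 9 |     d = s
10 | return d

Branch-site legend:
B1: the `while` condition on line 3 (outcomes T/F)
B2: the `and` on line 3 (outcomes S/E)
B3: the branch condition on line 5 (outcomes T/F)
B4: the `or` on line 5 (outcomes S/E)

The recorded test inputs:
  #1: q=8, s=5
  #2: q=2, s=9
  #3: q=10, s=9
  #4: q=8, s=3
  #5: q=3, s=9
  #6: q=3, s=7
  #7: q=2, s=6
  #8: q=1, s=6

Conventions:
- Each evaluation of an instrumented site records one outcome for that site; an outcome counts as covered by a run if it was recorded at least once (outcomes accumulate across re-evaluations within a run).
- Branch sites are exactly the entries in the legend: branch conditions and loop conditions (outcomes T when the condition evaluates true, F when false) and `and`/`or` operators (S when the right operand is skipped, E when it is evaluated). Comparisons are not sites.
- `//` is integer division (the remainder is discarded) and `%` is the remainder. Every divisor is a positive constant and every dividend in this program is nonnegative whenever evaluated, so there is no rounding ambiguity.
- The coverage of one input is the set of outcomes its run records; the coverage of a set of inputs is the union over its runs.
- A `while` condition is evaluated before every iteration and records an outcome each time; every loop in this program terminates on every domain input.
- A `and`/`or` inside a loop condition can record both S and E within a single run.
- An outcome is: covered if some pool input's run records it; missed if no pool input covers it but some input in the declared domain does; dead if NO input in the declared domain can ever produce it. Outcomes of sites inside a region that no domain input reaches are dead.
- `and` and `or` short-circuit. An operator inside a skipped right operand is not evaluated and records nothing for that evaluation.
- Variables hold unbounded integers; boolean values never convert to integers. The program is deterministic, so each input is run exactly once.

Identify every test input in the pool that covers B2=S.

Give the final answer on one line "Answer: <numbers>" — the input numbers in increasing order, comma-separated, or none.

input #1 (q=8, s=5): misses B2=S
input #2 (q=2, s=9): misses B2=S
input #3 (q=10, s=9): misses B2=S
input #4 (q=8, s=3): covers B2=S
input #5 (q=3, s=9): misses B2=S
input #6 (q=3, s=7): misses B2=S
input #7 (q=2, s=6): misses B2=S
input #8 (q=1, s=6): misses B2=S

Answer: 4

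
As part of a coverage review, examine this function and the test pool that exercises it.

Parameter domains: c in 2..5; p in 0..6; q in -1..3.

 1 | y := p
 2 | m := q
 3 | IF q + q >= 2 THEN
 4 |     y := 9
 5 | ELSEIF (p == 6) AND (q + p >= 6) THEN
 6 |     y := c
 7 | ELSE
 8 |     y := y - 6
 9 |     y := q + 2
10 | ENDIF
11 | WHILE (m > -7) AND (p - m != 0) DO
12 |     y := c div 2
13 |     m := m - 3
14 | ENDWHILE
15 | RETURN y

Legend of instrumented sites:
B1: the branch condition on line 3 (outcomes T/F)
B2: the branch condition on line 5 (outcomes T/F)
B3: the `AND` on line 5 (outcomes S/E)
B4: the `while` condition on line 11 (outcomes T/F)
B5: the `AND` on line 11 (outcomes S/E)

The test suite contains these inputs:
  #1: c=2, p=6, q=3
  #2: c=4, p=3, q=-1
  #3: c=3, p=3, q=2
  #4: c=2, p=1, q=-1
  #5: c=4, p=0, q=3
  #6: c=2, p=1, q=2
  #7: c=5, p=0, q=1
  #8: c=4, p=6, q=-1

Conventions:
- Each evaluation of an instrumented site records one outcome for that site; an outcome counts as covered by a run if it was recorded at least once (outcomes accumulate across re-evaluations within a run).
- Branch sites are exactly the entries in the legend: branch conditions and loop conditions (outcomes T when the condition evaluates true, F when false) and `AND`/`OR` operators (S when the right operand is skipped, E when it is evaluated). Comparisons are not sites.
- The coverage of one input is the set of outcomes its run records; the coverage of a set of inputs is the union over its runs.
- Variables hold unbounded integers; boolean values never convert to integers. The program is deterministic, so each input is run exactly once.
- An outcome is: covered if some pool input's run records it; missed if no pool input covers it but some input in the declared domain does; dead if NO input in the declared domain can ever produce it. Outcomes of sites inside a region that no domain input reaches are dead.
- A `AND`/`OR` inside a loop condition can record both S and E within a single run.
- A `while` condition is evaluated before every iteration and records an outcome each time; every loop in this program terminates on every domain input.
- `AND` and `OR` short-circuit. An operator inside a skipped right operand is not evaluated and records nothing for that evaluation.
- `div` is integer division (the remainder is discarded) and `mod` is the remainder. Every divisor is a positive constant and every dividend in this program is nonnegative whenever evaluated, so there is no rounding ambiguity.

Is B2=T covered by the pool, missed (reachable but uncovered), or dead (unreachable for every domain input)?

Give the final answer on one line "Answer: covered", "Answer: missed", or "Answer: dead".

no pool input records B2=T
but domain input (c=2, p=6, q=0) does record it -> reachable, so missed

Answer: missed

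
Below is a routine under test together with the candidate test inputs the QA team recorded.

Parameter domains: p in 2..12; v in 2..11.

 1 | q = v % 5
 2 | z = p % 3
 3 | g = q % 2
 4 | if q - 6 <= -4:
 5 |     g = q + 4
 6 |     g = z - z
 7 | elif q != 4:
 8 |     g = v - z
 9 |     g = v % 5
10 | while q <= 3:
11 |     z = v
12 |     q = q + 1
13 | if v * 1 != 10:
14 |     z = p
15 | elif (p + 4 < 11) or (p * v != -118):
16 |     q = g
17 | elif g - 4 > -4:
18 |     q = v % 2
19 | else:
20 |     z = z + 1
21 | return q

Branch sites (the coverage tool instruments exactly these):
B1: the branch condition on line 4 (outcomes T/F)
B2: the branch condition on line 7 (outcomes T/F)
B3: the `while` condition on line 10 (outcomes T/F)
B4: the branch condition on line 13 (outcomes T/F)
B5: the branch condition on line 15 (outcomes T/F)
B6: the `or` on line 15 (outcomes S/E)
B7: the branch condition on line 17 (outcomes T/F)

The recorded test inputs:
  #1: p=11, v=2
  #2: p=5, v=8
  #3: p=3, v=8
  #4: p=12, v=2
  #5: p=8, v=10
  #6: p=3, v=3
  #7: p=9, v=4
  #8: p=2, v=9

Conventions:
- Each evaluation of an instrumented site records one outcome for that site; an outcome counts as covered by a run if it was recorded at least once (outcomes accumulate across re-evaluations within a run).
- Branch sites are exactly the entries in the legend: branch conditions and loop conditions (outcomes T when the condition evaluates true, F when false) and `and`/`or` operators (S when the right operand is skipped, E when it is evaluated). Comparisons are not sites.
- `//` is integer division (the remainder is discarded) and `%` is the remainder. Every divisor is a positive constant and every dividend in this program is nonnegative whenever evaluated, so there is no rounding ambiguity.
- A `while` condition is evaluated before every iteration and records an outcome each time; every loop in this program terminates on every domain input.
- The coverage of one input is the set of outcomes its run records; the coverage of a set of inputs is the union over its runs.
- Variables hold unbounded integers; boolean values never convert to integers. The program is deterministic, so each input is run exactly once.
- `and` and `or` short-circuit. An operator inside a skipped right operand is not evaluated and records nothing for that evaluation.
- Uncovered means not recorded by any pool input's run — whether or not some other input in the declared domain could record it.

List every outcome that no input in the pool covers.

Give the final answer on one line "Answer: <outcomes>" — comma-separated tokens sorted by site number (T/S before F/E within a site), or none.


test 1 (p=11, v=2) fires B1->T, B3->T, B3->T, B3->F, B4->T; hits B1=T, B3=T, B3=F, B4=T
test 2 (p=5, v=8) fires B1->F, B2->T, B3->T, B3->F, B4->T; hits B1=F, B2=T, B3=T, B3=F, B4=T
test 3 (p=3, v=8) fires B1->F, B2->T, B3->T, B3->F, B4->T; hits B1=F, B2=T, B3=T, B3=F, B4=T
test 4 (p=12, v=2) fires B1->T, B3->T, B3->T, B3->F, B4->T; hits B1=T, B3=T, B3=F, B4=T
test 5 (p=8, v=10) fires B1->T, B3->T, B3->T, B3->T, B3->T, B3->F, B4->F, B6->E, B5->T; hits B1=T, B3=T, B3=F, B4=F, B5=T, B6=E
test 6 (p=3, v=3) fires B1->F, B2->T, B3->T, B3->F, B4->T; hits B1=F, B2=T, B3=T, B3=F, B4=T
test 7 (p=9, v=4) fires B1->F, B2->F, B3->F, B4->T; hits B1=F, B2=F, B3=F, B4=T
test 8 (p=2, v=9) fires B1->F, B2->F, B3->F, B4->T; hits B1=F, B2=F, B3=F, B4=T
union over the pool: B1=T, B1=F, B2=T, B2=F, B3=T, B3=F, B4=T, B4=F, B5=T, B6=E
uncovered (4 of 14): B5=F, B6=S, B7=T, B7=F
Answer: B5=F, B6=S, B7=T, B7=F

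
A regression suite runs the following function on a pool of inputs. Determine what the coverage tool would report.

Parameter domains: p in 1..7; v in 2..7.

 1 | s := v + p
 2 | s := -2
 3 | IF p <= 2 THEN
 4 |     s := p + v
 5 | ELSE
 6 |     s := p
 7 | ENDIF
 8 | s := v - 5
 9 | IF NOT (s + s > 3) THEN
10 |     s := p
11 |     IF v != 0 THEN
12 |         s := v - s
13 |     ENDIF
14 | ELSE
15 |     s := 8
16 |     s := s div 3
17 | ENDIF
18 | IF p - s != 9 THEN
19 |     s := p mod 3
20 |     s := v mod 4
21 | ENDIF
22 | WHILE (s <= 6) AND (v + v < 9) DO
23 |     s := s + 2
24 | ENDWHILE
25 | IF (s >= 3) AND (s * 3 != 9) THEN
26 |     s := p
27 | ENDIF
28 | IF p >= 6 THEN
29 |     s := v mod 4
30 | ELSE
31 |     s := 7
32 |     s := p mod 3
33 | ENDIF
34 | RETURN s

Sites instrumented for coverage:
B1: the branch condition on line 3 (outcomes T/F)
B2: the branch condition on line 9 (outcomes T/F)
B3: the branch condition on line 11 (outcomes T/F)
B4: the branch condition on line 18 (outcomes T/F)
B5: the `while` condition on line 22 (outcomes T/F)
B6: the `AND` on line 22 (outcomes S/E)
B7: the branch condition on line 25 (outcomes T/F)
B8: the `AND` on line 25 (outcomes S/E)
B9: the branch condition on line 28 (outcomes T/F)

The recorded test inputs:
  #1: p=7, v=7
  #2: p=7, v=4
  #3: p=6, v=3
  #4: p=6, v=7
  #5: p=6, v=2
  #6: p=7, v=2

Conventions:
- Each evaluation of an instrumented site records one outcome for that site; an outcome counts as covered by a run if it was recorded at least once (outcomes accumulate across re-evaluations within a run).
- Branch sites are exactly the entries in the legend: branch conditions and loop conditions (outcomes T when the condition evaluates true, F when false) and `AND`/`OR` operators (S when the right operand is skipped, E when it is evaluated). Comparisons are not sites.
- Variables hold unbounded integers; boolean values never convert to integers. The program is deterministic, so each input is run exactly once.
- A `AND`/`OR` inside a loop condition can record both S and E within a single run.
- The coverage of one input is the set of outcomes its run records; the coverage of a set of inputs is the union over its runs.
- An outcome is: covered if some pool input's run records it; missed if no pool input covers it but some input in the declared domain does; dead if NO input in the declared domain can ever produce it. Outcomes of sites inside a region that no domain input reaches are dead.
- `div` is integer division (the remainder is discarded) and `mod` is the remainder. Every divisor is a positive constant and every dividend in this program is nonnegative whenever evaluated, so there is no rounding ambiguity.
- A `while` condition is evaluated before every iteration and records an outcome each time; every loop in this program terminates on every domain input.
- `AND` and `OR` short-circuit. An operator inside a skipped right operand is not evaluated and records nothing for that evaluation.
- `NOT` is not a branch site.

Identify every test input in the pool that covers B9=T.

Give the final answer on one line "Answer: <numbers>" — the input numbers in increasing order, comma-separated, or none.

input #1 (p=7, v=7): records B9=T
input #2 (p=7, v=4): records B9=T
input #3 (p=6, v=3): records B9=T
input #4 (p=6, v=7): records B9=T
input #5 (p=6, v=2): records B9=T
input #6 (p=7, v=2): records B9=T

Answer: 1, 2, 3, 4, 5, 6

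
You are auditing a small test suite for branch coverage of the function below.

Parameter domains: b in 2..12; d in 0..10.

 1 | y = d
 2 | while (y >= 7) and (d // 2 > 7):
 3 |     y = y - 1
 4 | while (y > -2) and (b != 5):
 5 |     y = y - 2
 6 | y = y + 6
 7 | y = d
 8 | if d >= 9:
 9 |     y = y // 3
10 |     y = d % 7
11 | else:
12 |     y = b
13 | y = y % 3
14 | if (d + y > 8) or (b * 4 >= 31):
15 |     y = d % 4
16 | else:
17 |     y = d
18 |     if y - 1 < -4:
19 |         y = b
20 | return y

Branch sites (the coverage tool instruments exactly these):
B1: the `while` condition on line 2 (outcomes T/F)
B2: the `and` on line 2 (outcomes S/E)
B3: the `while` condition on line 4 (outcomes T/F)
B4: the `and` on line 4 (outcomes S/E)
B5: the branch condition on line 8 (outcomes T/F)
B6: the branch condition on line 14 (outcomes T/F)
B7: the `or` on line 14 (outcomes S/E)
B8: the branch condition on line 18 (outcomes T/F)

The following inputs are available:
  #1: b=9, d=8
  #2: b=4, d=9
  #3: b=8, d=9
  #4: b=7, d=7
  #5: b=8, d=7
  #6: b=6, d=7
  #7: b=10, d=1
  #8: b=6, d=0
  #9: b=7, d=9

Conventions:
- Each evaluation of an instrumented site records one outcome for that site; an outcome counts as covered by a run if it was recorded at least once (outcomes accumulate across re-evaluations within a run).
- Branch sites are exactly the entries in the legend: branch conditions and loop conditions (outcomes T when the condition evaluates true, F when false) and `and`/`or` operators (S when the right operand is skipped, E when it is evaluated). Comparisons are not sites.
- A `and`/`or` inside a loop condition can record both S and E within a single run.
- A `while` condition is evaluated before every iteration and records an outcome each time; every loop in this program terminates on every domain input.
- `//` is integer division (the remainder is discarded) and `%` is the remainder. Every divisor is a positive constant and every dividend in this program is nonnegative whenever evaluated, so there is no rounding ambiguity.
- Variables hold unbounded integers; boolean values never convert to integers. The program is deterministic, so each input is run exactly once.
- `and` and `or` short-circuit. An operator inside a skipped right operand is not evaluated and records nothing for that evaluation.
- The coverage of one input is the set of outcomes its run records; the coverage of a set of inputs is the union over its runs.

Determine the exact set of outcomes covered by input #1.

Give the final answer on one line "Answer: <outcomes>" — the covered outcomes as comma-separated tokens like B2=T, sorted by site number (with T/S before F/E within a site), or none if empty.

Event log for input #1 (b=9, d=8):
  B2->E, B1->F, B4->E, B3->T, B4->E, B3->T, B4->E, B3->T, B4->E, B3->T
  B4->E, B3->T, B4->S, B3->F, B5->F, B7->E, B6->T
distinct outcomes covered: B1=F, B2=E, B3=T, B3=F, B4=S, B4=E, B5=F, B6=T, B7=E

Answer: B1=F, B2=E, B3=T, B3=F, B4=S, B4=E, B5=F, B6=T, B7=E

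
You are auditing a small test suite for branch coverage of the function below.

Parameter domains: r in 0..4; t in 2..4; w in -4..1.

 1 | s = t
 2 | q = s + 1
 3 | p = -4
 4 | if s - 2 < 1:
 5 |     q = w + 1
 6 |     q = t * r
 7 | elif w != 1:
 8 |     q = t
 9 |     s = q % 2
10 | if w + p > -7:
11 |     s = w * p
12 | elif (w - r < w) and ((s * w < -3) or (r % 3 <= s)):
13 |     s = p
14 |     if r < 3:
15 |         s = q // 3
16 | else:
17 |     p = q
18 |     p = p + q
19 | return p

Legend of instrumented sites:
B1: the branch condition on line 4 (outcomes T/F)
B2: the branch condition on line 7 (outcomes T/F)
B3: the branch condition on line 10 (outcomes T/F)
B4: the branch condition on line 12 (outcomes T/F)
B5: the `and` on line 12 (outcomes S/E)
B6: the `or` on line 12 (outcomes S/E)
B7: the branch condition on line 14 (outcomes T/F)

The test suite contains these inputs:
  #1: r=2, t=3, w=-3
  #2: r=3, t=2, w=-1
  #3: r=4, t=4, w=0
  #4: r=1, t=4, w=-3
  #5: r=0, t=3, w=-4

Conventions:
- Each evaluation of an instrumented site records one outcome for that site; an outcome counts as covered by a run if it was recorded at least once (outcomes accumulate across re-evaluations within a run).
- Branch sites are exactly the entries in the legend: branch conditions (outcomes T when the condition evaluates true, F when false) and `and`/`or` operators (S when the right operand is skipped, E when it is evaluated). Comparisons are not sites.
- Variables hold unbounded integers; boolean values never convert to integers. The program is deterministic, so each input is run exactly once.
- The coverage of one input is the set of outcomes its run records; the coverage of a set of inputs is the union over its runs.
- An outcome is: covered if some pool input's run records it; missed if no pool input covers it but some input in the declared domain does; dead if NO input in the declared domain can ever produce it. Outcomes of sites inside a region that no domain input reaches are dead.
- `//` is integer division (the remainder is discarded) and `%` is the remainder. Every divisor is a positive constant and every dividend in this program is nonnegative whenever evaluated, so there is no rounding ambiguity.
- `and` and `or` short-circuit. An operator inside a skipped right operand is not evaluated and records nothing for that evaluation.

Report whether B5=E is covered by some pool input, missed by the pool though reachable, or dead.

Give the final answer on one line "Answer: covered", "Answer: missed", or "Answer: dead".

B5=E is recorded by pool input(s) 1, 4 -> covered

Answer: covered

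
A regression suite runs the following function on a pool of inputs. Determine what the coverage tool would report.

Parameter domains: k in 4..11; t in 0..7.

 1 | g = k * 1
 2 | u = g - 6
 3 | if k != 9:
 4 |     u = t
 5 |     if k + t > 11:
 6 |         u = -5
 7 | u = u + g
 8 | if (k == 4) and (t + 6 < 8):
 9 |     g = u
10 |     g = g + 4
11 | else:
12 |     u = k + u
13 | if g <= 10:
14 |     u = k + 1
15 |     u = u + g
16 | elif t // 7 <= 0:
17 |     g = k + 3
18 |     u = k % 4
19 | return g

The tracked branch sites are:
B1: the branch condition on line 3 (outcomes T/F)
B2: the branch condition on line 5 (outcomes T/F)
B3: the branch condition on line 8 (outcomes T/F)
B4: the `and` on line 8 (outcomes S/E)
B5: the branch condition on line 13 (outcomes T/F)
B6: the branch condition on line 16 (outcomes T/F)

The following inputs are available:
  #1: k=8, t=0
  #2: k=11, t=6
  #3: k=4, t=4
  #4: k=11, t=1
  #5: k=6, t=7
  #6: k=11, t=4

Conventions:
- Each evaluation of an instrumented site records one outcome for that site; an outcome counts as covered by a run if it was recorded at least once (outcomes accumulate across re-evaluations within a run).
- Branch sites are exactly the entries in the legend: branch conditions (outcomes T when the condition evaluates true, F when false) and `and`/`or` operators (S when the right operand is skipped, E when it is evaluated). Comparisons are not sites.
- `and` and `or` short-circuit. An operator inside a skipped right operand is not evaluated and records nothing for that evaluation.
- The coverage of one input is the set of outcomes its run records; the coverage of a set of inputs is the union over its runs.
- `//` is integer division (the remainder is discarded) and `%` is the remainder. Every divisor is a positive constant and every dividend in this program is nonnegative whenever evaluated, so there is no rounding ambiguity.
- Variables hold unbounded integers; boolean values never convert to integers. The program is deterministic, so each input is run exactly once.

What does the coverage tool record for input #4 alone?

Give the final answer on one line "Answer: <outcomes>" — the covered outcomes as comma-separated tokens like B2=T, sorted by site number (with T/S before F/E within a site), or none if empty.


Simulating input #4 (k=11, t=1) step by step:
  B1->T, B2->T, B4->S, B3->F, B5->F, B6->T
collecting distinct outcomes: B1=T, B2=T, B3=F, B4=S, B5=F, B6=T
Answer: B1=T, B2=T, B3=F, B4=S, B5=F, B6=T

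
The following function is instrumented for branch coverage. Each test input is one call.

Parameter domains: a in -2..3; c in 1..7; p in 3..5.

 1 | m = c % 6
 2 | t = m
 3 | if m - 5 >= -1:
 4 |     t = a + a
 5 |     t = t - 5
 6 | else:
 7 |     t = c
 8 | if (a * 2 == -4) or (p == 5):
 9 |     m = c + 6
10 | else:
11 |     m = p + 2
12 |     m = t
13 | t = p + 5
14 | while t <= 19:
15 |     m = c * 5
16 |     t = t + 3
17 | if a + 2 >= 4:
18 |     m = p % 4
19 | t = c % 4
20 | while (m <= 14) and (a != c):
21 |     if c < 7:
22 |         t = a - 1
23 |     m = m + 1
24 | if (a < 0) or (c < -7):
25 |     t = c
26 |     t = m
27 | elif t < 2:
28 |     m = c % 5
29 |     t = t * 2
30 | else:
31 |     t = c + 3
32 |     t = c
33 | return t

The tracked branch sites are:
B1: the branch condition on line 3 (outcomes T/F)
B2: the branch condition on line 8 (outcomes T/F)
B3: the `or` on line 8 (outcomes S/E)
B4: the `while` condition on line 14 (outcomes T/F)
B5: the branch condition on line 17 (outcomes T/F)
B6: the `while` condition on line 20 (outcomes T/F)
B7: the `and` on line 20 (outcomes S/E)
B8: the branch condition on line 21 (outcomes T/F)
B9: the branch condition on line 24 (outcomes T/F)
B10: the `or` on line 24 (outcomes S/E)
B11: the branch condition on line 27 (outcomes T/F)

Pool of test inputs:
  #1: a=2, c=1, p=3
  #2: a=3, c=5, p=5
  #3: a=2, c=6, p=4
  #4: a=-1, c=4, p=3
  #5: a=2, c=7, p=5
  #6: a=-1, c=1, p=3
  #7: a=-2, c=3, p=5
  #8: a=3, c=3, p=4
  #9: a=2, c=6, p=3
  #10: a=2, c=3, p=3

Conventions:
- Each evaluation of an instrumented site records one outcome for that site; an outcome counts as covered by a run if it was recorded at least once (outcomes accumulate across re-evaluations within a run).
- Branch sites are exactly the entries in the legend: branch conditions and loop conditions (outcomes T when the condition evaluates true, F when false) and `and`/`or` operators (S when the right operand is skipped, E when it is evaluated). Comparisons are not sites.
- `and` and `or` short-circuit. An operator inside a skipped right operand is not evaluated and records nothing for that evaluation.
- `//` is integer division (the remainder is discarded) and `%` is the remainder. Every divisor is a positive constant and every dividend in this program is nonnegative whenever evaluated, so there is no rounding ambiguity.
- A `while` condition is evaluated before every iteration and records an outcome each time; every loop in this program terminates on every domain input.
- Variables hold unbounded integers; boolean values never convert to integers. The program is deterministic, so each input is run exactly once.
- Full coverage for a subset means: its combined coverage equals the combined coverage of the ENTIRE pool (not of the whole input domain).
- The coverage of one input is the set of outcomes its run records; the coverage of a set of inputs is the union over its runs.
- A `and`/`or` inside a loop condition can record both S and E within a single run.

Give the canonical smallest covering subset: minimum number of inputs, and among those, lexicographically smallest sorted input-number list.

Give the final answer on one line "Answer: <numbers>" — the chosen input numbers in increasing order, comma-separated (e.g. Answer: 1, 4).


#1 (a=2, c=1, p=3) -> B1->F, B3->E, B2->F, B4->T, B4->T, B4->T, B4->T, B4->F, B5->T, B7->E, B6->T, B8->T, B7->E, B6->T, ...; covered: B1=F, B2=F, B3=E, B4=T, B4=F, B5=T, B6=T, B6=F, B7=S, B7=E, B8=T, B9=F, B10=E, B11=T
#2 (a=3, c=5, p=5) -> B1->T, B3->E, B2->T, B4->T, B4->T, B4->T, B4->T, B4->F, B5->T, B7->E, B6->T, B8->T, B7->E, B6->T, ...; covered: B1=T, B2=T, B3=E, B4=T, B4=F, B5=T, B6=T, B6=F, B7=S, B7=E, B8=T, B9=F, B10=E, B11=F
#3 (a=2, c=6, p=4) -> B1->F, B3->E, B2->F, B4->T, B4->T, B4->T, B4->T, B4->F, B5->T, B7->E, B6->T, B8->T, B7->E, B6->T, ...; covered: B1=F, B2=F, B3=E, B4=T, B4=F, B5=T, B6=T, B6=F, B7=S, B7=E, B8=T, B9=F, B10=E, B11=T
#4 (a=-1, c=4, p=3) -> B1->T, B3->E, B2->F, B4->T, B4->T, B4->T, B4->T, B4->F, B5->F, B7->S, B6->F, B10->S, B9->T; covered: B1=T, B2=F, B3=E, B4=T, B4=F, B5=F, B6=F, B7=S, B9=T, B10=S
#5 (a=2, c=7, p=5) -> B1->F, B3->E, B2->T, B4->T, B4->T, B4->T, B4->T, B4->F, B5->T, B7->E, B6->T, B8->F, B7->E, B6->T, ...; covered: B1=F, B2=T, B3=E, B4=T, B4=F, B5=T, B6=T, B6=F, B7=S, B7=E, B8=F, B9=F, B10=E, B11=F
#6 (a=-1, c=1, p=3) -> B1->F, B3->E, B2->F, B4->T, B4->T, B4->T, B4->T, B4->F, B5->F, B7->E, B6->T, B8->T, B7->E, B6->T, ...; covered: B1=F, B2=F, B3=E, B4=T, B4=F, B5=F, B6=T, B6=F, B7=S, B7=E, B8=T, B9=T, B10=S
#7 (a=-2, c=3, p=5) -> B1->F, B3->S, B2->T, B4->T, B4->T, B4->T, B4->T, B4->F, B5->F, B7->S, B6->F, B10->S, B9->T; covered: B1=F, B2=T, B3=S, B4=T, B4=F, B5=F, B6=F, B7=S, B9=T, B10=S
#8 (a=3, c=3, p=4) -> B1->F, B3->E, B2->F, B4->T, B4->T, B4->T, B4->T, B4->F, B5->T, B7->E, B6->F, B10->E, B9->F, B11->F; covered: B1=F, B2=F, B3=E, B4=T, B4=F, B5=T, B6=F, B7=E, B9=F, B10=E, B11=F
#9 (a=2, c=6, p=3) -> B1->F, B3->E, B2->F, B4->T, B4->T, B4->T, B4->T, B4->F, B5->T, B7->E, B6->T, B8->T, B7->E, B6->T, ...; covered: B1=F, B2=F, B3=E, B4=T, B4=F, B5=T, B6=T, B6=F, B7=S, B7=E, B8=T, B9=F, B10=E, B11=T
#10 (a=2, c=3, p=3) -> B1->F, B3->E, B2->F, B4->T, B4->T, B4->T, B4->T, B4->F, B5->T, B7->E, B6->T, B8->T, B7->E, B6->T, ...; covered: B1=F, B2=F, B3=E, B4=T, B4=F, B5=T, B6=T, B6=F, B7=S, B7=E, B8=T, B9=F, B10=E, B11=T
the full pool covers 22 outcomes: B1=T, B1=F, B2=T, B2=F, B3=S, B3=E, B4=T, B4=F, B5=T, B5=F, B6=T, B6=F, B7=S, B7=E, B8=T, B8=F, B9=T, B9=F, B10=S, B10=E, B11=T, B11=F
size 1 is not enough: best union over all size-1 subsets is 14/22
size 2 is not enough: best union over all size-2 subsets is 19/22
size 3 is not enough: best union over all size-3 subsets is 21/22
size 4: inputs {1, 2, 5, 7} cover all 22 outcomes, and no lexicographically smaller subset of this size does
Answer: 1, 2, 5, 7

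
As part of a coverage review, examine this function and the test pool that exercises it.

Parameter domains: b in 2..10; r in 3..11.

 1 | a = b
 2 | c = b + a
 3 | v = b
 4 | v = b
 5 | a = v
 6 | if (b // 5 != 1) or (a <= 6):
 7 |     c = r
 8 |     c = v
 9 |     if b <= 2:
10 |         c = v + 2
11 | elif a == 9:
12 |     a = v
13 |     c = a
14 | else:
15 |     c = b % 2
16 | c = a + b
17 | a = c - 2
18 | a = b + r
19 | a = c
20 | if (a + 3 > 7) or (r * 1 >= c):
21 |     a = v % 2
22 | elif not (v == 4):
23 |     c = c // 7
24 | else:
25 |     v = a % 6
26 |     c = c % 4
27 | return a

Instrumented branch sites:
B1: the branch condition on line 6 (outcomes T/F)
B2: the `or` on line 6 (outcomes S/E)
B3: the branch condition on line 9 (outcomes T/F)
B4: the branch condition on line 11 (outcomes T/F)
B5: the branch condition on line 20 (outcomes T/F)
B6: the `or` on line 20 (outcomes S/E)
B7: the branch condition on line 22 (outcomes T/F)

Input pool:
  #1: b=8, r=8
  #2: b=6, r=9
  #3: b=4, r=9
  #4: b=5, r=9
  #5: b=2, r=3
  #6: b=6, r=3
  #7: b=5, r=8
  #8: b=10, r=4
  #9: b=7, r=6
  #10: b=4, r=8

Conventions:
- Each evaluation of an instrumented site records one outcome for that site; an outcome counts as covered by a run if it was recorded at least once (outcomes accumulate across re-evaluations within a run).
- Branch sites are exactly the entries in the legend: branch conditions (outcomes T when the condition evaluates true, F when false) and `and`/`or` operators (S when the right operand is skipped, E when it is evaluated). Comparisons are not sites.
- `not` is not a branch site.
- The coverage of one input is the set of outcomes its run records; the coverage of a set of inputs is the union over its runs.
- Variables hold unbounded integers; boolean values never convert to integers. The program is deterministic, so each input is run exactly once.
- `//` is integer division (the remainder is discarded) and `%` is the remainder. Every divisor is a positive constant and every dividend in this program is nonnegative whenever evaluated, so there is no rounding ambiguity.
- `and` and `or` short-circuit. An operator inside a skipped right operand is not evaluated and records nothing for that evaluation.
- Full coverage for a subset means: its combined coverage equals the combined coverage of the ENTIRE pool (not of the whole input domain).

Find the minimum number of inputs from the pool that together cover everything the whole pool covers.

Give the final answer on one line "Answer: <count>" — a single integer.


#1 (b=8, r=8) -> B2->E, B1->F, B4->F, B6->S, B5->T; covered: B1=F, B2=E, B4=F, B5=T, B6=S
#2 (b=6, r=9) -> B2->E, B1->T, B3->F, B6->S, B5->T; covered: B1=T, B2=E, B3=F, B5=T, B6=S
#3 (b=4, r=9) -> B2->S, B1->T, B3->F, B6->S, B5->T; covered: B1=T, B2=S, B3=F, B5=T, B6=S
#4 (b=5, r=9) -> B2->E, B1->T, B3->F, B6->S, B5->T; covered: B1=T, B2=E, B3=F, B5=T, B6=S
#5 (b=2, r=3) -> B2->S, B1->T, B3->T, B6->E, B5->F, B7->T; covered: B1=T, B2=S, B3=T, B5=F, B6=E, B7=T
#6 (b=6, r=3) -> B2->E, B1->T, B3->F, B6->S, B5->T; covered: B1=T, B2=E, B3=F, B5=T, B6=S
#7 (b=5, r=8) -> B2->E, B1->T, B3->F, B6->S, B5->T; covered: B1=T, B2=E, B3=F, B5=T, B6=S
#8 (b=10, r=4) -> B2->S, B1->T, B3->F, B6->S, B5->T; covered: B1=T, B2=S, B3=F, B5=T, B6=S
#9 (b=7, r=6) -> B2->E, B1->F, B4->F, B6->S, B5->T; covered: B1=F, B2=E, B4=F, B5=T, B6=S
#10 (b=4, r=8) -> B2->S, B1->T, B3->F, B6->S, B5->T; covered: B1=T, B2=S, B3=F, B5=T, B6=S
the full pool covers 12 outcomes: B1=T, B1=F, B2=S, B2=E, B3=T, B3=F, B4=F, B5=T, B5=F, B6=S, B6=E, B7=T
checked all size-1 subsets: none covers 12 outcomes (max 6/12)
checked all size-2 subsets: none covers 12 outcomes (max 11/12)
inputs {1, 2, 5} (size 3) cover everything; no size-3 subset with a lexicographically smaller index list covers all 12
Answer: 3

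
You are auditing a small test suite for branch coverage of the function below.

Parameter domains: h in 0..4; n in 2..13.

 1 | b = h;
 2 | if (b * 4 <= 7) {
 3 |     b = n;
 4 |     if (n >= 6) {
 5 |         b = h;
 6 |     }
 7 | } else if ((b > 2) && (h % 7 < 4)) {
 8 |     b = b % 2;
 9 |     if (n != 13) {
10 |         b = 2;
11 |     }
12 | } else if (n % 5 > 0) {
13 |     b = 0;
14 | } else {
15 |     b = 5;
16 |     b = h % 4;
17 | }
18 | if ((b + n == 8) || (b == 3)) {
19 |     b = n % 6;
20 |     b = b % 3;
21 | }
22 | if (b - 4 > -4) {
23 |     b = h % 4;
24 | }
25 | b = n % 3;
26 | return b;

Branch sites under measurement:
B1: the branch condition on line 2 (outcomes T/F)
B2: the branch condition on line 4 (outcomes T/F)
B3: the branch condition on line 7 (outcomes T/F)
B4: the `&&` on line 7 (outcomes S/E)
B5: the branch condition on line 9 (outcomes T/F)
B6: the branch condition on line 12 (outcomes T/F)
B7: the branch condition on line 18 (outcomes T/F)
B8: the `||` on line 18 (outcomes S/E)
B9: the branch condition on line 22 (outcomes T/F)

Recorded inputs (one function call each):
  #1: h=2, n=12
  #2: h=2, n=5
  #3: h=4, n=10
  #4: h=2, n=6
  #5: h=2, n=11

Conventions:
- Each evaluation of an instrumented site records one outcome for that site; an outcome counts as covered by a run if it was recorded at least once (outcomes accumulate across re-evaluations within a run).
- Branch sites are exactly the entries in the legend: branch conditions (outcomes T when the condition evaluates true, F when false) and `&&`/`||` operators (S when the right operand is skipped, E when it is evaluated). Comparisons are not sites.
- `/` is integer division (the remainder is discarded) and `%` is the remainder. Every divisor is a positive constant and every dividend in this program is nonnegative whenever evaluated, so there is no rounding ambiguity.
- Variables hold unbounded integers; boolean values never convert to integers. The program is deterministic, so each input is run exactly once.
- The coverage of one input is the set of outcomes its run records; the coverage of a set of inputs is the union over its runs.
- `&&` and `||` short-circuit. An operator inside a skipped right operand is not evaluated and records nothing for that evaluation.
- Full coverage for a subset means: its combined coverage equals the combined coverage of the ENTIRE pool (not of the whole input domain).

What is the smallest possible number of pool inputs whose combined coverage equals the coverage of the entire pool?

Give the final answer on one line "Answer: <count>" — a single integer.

input #1, h=2, n=12: outcomes B1=F, B3=F, B4=S, B6=T, B7=F, B8=E, B9=F
input #2, h=2, n=5: outcomes B1=F, B3=F, B4=S, B6=F, B7=F, B8=E, B9=T
input #3, h=4, n=10: outcomes B1=F, B3=F, B4=E, B6=F, B7=F, B8=E, B9=F
input #4, h=2, n=6: outcomes B1=F, B3=F, B4=S, B6=T, B7=F, B8=E, B9=F
input #5, h=2, n=11: outcomes B1=F, B3=F, B4=S, B6=T, B7=F, B8=E, B9=F
pool-wide coverage (10 outcomes): B1=F, B3=F, B4=S, B4=E, B6=T, B6=F, B7=F, B8=E, B9=T, B9=F
size 1 is not enough: best union over all size-1 subsets is 7/10
size 2 is not enough: best union over all size-2 subsets is 9/10
at size 3, {1, 2, 3} reaches all 10 outcomes; every lexicographically earlier size-3 subset fails

Answer: 3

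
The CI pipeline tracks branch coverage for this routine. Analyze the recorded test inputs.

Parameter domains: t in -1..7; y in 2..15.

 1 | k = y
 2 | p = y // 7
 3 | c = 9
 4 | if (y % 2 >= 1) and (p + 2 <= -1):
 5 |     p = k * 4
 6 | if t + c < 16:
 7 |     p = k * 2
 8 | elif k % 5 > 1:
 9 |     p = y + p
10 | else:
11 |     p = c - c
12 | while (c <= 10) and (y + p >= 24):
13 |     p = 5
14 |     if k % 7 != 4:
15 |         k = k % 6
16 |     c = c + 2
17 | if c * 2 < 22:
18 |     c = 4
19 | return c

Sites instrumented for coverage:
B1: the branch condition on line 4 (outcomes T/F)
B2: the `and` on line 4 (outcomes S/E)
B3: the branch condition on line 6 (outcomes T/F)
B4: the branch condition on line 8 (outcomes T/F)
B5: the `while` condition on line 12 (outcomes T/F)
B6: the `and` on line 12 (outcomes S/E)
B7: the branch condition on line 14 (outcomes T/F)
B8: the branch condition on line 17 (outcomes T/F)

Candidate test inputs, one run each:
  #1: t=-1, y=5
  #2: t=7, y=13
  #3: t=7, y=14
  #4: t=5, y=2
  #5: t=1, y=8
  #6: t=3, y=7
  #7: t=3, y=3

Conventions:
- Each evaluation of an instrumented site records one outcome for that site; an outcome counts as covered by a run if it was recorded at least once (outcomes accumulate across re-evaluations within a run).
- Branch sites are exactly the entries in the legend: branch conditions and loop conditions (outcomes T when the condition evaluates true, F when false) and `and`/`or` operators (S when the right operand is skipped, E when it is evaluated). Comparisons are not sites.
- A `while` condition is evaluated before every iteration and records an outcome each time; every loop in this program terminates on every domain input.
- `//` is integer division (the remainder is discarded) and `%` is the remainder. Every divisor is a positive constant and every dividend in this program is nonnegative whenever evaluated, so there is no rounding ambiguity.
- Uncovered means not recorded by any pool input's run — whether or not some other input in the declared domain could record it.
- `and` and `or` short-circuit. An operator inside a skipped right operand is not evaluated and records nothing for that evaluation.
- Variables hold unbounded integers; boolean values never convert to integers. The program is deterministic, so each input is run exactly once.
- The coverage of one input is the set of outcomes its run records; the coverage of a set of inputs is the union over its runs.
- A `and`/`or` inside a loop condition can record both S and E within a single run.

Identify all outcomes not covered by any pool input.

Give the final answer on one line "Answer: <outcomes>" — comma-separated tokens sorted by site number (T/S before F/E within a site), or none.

input #1 (t=-1, y=5): events B2->E, B1->F, B3->T, B6->E, B5->F, B8->T; covers B1=F, B2=E, B3=T, B5=F, B6=E, B8=T
input #2 (t=7, y=13): events B2->E, B1->F, B3->F, B4->T, B6->E, B5->T, B7->T, B6->S, B5->F, B8->F; covers B1=F, B2=E, B3=F, B4=T, B5=T, B5=F, B6=S, B6=E, B7=T, B8=F
input #3 (t=7, y=14): events B2->S, B1->F, B3->F, B4->T, B6->E, B5->T, B7->T, B6->S, B5->F, B8->F; covers B1=F, B2=S, B3=F, B4=T, B5=T, B5=F, B6=S, B6=E, B7=T, B8=F
input #4 (t=5, y=2): events B2->S, B1->F, B3->T, B6->E, B5->F, B8->T; covers B1=F, B2=S, B3=T, B5=F, B6=E, B8=T
input #5 (t=1, y=8): events B2->S, B1->F, B3->T, B6->E, B5->T, B7->T, B6->S, B5->F, B8->F; covers B1=F, B2=S, B3=T, B5=T, B5=F, B6=S, B6=E, B7=T, B8=F
input #6 (t=3, y=7): events B2->E, B1->F, B3->T, B6->E, B5->F, B8->T; covers B1=F, B2=E, B3=T, B5=F, B6=E, B8=T
input #7 (t=3, y=3): events B2->E, B1->F, B3->T, B6->E, B5->F, B8->T; covers B1=F, B2=E, B3=T, B5=F, B6=E, B8=T
union over the pool: B1=F, B2=S, B2=E, B3=T, B3=F, B4=T, B5=T, B5=F, B6=S, B6=E, B7=T, B8=T, B8=F
uncovered (3 of 16): B1=T, B4=F, B7=F

Answer: B1=T, B4=F, B7=F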